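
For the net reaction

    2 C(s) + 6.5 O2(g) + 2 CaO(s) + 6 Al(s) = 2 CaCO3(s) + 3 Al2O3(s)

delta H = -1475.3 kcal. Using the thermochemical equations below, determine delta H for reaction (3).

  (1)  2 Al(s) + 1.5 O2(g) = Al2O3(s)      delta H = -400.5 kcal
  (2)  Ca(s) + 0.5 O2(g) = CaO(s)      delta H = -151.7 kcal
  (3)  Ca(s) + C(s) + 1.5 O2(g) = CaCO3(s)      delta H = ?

(1) × 3: (3)·(-400.5) = -1201.5 kcal
(2) reversed and × 2: (-2)·(-151.7) = +303.4 kcal
(3) × 2: contributes 2·x
-1475.3 = (-1201.5) + (+303.4) + 2·x
x = (-1475.3 − (-898.1)) / (2) = -288.6 kcal

delta H = -288.6 kcal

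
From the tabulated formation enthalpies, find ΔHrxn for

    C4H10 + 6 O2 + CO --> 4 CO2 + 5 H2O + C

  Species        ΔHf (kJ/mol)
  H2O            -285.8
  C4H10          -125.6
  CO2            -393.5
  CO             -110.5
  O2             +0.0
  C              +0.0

ΔHrxn = -2766.9 kJ/mol

Products: 4·(-393.5) + 5·(-285.8) + 1·(+0.0) = -3003.0
Reactants: 1·(-125.6) + 6·(+0.0) + 1·(-110.5) = -236.1
ΔHrxn = (-3003.0) − (-236.1) = -2766.9 kJ/mol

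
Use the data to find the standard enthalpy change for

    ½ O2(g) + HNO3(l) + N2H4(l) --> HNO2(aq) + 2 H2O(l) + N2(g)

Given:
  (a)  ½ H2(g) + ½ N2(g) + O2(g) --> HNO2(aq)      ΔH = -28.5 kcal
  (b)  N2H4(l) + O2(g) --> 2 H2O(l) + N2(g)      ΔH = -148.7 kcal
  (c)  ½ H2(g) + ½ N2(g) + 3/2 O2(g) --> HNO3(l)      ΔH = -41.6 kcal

(a) as written: -28.5 kcal
(b) as written: -148.7 kcal
(c) reversed: +41.6 kcal
By Hess's law, ΔH = (-28.5) + (-148.7) + (+41.6) = -135.6 kcal

ΔH = -135.6 kcal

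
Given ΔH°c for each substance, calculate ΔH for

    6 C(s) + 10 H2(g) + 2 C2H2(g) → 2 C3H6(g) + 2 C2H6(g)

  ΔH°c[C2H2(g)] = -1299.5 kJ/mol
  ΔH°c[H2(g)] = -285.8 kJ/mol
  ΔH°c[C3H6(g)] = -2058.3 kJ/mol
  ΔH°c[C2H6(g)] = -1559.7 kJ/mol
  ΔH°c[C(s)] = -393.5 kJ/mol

ΔH = -582.0 kJ/mol

With combustion enthalpies, reactants minus products:
= [6·(-393.5) + 10·(-285.8) + 2·(-1299.5)] − [2·(-2058.3) + 2·(-1559.7)]
= -582.0 kJ/mol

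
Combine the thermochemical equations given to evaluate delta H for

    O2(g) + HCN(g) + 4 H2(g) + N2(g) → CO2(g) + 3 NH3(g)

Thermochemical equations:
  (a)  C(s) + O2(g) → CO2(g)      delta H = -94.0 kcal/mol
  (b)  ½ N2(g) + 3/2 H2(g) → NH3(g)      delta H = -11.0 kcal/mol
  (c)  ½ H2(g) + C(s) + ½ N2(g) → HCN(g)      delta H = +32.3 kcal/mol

delta H = -159.3 kcal/mol

(a) as written (CO2(g) already on the product side): -94.0 kcal/mol
(b) × 3 (×3 to match 3 NH3(g) in the target): (3)·(-11.0) = -33.0 kcal/mol
(c) reversed (reverse to put HCN(g) on the reactant side): -32.3 kcal/mol
Since enthalpy is a state function, delta H = (1)·(-94.0) + (3)·(-11.0) + (-1)·(+32.3) = -159.3 kcal/mol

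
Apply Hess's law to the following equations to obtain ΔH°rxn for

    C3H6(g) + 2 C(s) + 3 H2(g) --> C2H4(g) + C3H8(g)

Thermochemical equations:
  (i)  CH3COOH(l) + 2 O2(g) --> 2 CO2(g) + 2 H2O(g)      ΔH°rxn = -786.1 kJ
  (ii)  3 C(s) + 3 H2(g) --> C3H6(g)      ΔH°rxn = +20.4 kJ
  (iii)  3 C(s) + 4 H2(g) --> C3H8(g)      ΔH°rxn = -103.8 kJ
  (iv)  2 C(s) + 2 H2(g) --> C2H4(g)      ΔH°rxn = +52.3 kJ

(i): not needed.
(ii) reversed: -20.4 kJ
(iii) as written: -103.8 kJ
(iv) as written: +52.3 kJ
By Hess's law, ΔH°rxn = (-1)·(+20.4) + (1)·(-103.8) + (1)·(+52.3) = -71.9 kJ

ΔH°rxn = -71.9 kJ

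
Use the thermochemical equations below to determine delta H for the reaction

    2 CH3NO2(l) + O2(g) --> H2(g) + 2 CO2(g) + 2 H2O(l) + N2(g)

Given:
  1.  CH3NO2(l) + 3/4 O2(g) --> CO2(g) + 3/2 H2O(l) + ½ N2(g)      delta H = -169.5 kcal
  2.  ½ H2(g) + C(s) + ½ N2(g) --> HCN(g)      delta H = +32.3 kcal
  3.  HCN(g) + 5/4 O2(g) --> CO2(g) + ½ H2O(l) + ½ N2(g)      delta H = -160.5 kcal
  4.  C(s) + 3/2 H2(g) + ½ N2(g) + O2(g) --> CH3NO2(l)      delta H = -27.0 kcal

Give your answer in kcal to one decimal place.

eq. 1 as written: -169.5 kcal
eq. 2 as written: +32.3 kcal
eq. 3 as written: -160.5 kcal
eq. 4 reversed: +27.0 kcal
delta H = (1)·(-169.5) + (1)·(+32.3) + (1)·(-160.5) + (-1)·(-27.0) = -270.7 kcal

delta H = -270.7 kcal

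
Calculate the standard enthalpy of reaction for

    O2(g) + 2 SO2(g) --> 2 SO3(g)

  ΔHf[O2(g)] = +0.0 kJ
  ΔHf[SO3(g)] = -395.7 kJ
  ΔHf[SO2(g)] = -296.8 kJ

ΔH°rxn = -197.8 kJ

Products: 2·(-395.7) = -791.4
Reactants: 1·(+0.0) + 2·(-296.8) = -593.6
ΔH°rxn = (-791.4) − (-593.6) = -197.8 kJ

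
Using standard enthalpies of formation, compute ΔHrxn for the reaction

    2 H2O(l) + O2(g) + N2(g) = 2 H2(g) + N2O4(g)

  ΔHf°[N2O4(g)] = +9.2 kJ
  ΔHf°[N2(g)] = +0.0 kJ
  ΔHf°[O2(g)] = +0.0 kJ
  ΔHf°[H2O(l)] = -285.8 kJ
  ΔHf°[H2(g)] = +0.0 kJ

Products: 2·(+0.0) + 1·(+9.2) = +9.2
Reactants: 2·(-285.8) + 1·(+0.0) + 1·(+0.0) = -571.6
ΔHrxn = (+9.2) − (-571.6) = 580.8 kJ

ΔHrxn = 580.8 kJ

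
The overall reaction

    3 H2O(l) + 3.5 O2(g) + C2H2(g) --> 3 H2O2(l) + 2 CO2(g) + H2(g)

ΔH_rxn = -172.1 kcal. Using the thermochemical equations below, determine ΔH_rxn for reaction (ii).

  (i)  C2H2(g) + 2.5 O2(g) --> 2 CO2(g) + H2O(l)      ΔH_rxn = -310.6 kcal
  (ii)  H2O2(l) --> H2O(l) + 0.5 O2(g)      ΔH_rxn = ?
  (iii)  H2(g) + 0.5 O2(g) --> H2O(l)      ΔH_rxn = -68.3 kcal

(i) as written: -310.6 kcal
(ii) reversed and × 3: contributes −3·x
(iii) reversed: +68.3 kcal
-172.1 = (-310.6) + (+68.3) − 3·x
x = (-172.1 − (-242.3)) / (-3) = -23.4 kcal

ΔH_rxn = -23.4 kcal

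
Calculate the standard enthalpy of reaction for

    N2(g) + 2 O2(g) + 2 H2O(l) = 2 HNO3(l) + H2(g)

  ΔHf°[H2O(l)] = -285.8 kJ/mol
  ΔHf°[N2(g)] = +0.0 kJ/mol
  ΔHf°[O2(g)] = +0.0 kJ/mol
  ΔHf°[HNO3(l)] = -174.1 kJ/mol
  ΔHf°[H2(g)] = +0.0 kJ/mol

ΔH°rxn = 223.4 kJ/mol

ΔH°rxn = Σ nΔHf°(products) − Σ nΔHf°(reactants).
Products: 2·(-174.1) + 1·(+0.0) = -348.2
Reactants: 1·(+0.0) + 2·(+0.0) + 2·(-285.8) = -571.6
ΔH°rxn = (-348.2) − (-571.6) = 223.4 kJ/mol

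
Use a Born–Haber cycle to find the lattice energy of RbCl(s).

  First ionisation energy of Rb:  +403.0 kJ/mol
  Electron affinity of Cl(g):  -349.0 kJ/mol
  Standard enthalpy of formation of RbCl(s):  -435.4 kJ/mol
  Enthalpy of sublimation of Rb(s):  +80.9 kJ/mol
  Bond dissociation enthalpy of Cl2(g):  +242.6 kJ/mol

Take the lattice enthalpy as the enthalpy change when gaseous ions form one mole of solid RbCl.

ΔHf° = 1·ΔHsub + 1·(ΣIE) + 1/2·D(Cl2) + 1·EA + U
-435.4 = 1·(+80.9) + 1·(+403.0) + 1/2·(+242.6) + 1·(-349.0) + U
U = -435.4 − (+256.2) = -691.6 kJ/mol

U = -691.6 kJ/mol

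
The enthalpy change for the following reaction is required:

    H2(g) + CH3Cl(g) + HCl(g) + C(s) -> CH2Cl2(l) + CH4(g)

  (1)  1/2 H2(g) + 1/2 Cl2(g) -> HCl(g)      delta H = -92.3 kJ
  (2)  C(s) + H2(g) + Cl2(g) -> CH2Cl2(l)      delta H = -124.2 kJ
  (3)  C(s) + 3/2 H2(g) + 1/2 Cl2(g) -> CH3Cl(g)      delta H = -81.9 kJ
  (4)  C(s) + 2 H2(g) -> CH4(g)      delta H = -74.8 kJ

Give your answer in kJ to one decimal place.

(1) reversed (HCl(g) must end up as a reactant): +92.3 kJ
(2) as written (CH2Cl2(l) already on the product side): -124.2 kJ
(3) reversed (CH3Cl(g) must end up as a reactant): +81.9 kJ
(4) as written (CH4(g) already on the product side): -74.8 kJ
Combining the equations, delta H = (-1)·(-92.3) + (1)·(-124.2) + (-1)·(-81.9) + (1)·(-74.8) = -24.8 kJ

delta H = -24.8 kJ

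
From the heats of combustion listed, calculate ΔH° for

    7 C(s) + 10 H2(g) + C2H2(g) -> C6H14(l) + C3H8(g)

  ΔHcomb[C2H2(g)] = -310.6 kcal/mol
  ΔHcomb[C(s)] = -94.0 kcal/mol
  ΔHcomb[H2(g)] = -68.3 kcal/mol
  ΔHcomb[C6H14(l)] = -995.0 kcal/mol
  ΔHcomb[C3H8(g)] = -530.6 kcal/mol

ΔH° = -126.0 kcal/mol

With combustion enthalpies, reactants minus products:
= [7·(-94.0) + 10·(-68.3) + 1·(-310.6)] − [1·(-995.0) + 1·(-530.6)]
= -126.0 kcal/mol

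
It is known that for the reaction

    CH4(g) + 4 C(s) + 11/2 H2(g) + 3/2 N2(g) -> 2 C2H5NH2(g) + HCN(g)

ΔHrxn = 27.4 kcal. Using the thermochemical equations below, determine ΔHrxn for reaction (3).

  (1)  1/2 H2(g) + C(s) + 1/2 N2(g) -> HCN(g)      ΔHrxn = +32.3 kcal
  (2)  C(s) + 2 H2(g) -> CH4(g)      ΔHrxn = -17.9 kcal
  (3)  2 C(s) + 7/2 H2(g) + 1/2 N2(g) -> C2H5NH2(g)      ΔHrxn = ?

(1) as written (HCN(g) already on the product side): +32.3 kcal
(2) reversed (reverse to put CH4(g) on the reactant side): +17.9 kcal
(3) × 2 (scale by 2 for the 2 C2H5NH2(g)): contributes 2·x
+27.4 = (+32.3) + (+17.9) + 2·x
x = (+27.4 − (+50.2)) / (2) = -11.4 kcal

ΔHrxn = -11.4 kcal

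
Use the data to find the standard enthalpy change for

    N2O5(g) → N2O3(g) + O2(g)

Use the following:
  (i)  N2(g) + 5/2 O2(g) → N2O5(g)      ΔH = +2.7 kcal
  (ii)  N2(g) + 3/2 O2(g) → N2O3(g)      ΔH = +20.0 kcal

ΔH = 17.3 kcal

(i) reversed (N2O5(g) must end up as a reactant): -2.7 kcal
(ii) as written (N2O3(g) already on the product side): +20.0 kcal
By Hess's law, ΔH = (-1)·(+2.7) + (1)·(+20.0) = 17.3 kcal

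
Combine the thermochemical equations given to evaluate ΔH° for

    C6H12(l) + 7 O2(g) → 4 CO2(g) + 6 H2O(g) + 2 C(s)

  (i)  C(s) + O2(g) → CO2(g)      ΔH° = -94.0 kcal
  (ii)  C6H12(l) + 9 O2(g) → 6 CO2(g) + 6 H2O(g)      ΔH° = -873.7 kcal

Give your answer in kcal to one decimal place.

ΔH° = -685.7 kcal

(i) reversed and × 2: (-2)·(-94.0) = +188.0 kcal
(ii) as written: -873.7 kcal
Combining the equations, ΔH° = (+188.0) + (-873.7) = -685.7 kcal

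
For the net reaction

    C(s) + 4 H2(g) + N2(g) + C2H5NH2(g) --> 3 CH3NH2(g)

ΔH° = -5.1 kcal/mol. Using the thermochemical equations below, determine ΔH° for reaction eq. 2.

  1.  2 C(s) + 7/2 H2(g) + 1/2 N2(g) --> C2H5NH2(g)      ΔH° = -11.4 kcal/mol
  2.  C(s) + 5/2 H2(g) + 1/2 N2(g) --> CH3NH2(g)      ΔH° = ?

eq. 1 reversed (C2H5NH2(g) must end up as a reactant): +11.4 kcal/mol
eq. 2 × 3 (scale by 3 for the 3 CH3NH2(g)): contributes 3·x
-5.1 = (+11.4) + 3·x
x = (-5.1 − (+11.4)) / (3) = -5.5 kcal/mol

ΔH° = -5.5 kcal/mol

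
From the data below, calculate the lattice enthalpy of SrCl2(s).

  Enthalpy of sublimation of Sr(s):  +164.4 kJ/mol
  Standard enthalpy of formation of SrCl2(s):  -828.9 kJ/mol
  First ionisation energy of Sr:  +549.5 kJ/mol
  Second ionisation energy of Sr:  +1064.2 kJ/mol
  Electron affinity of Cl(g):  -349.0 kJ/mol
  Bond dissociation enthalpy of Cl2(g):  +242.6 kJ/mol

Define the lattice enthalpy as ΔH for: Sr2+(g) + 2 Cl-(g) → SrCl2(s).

U = -2151.6 kJ/mol

ΔHf° = 1·ΔHsub + 1·(ΣIE) + 1·D(Cl2) + 2·EA + U
-828.9 = 1·(+164.4) + 1·(+1613.7) + 1·(+242.6) + 2·(-349.0) + U
U = -828.9 − (+1322.7) = -2151.6 kJ/mol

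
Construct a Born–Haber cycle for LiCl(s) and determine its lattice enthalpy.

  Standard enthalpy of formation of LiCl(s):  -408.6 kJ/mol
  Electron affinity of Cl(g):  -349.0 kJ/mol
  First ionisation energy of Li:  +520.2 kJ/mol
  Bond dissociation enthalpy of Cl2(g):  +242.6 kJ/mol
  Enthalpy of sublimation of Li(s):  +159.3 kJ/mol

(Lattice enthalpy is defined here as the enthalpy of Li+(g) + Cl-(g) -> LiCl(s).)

ΔHf° = 1·ΔHsub + 1·(ΣIE) + 1/2·D(Cl2) + 1·EA + U
-408.6 = 1·(+159.3) + 1·(+520.2) + 1/2·(+242.6) + 1·(-349.0) + U
U = -408.6 − (+451.8) = -860.4 kJ/mol

U = -860.4 kJ/mol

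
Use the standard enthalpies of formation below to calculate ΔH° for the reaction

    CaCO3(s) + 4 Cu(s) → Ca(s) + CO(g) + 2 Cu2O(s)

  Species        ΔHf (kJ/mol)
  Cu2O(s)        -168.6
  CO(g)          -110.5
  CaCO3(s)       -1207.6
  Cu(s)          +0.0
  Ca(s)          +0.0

Products: 1·(+0.0) + 1·(-110.5) + 2·(-168.6) = -447.7
Reactants: 1·(-1207.6) + 4·(+0.0) = -1207.6
ΔH° = (-447.7) − (-1207.6) = 759.9 kJ/mol

ΔH° = 759.9 kJ/mol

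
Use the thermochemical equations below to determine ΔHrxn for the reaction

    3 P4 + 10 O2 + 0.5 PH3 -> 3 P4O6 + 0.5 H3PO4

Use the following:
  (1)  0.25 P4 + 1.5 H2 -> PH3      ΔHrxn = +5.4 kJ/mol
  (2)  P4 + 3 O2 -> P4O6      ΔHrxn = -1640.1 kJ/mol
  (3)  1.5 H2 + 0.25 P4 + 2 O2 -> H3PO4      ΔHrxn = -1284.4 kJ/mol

ΔHrxn = -5565.2 kJ/mol

(1) reversed and × 1/2 (reverse to put PH3 on the reactant side; scale by 1/2 for the 1/2 PH3): (-1/2)·(+5.4) = -2.7 kJ/mol
(2) × 3 (scale by 3 for the 3 P4O6): (3)·(-1640.1) = -4920.3 kJ/mol
(3) × 1/2 (scale by 1/2 for the 1/2 H3PO4): (1/2)·(-1284.4) = -642.2 kJ/mol
Since enthalpy is a state function, ΔHrxn = (-2.7) + (-4920.3) + (-642.2) = -5565.2 kJ/mol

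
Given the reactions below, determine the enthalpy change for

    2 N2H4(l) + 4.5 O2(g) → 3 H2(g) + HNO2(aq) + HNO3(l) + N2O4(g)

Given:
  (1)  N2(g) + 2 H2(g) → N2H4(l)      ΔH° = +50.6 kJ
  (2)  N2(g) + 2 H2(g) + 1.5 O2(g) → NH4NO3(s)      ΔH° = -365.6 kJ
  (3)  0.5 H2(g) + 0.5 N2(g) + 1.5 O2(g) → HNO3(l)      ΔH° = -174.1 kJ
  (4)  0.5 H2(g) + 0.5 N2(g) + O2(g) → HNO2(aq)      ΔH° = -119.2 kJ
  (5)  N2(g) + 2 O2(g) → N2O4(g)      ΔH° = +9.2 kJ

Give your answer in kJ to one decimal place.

ΔH° = -385.3 kJ

(1) reversed and × 2 (reverse to put N2H4(l) on the reactant side; scale by 2 for the 2 N2H4(l)): (-2)·(+50.6) = -101.2 kJ
(2): not needed (NH4NO3(s) appears nowhere else).
(3) as written (HNO3(l) already on the product side): -174.1 kJ
(4) as written (HNO2(aq) already on the product side): -119.2 kJ
(5) as written (N2O4(g) already on the product side): +9.2 kJ
ΔH° = (-101.2) + (-174.1) + (-119.2) + (+9.2) = -385.3 kJ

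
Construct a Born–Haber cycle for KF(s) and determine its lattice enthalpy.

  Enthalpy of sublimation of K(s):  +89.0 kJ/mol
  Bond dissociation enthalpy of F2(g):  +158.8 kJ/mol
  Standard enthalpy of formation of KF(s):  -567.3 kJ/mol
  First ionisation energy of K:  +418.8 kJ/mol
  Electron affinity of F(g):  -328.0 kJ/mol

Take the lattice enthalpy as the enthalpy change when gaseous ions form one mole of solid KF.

U = -826.5 kJ/mol

ΔHf° = 1·ΔHsub + 1·(ΣIE) + 1/2·D(F2) + 1·EA + U
-567.3 = 1·(+89.0) + 1·(+418.8) + 1/2·(+158.8) + 1·(-328.0) + U
U = -567.3 − (+259.2) = -826.5 kJ/mol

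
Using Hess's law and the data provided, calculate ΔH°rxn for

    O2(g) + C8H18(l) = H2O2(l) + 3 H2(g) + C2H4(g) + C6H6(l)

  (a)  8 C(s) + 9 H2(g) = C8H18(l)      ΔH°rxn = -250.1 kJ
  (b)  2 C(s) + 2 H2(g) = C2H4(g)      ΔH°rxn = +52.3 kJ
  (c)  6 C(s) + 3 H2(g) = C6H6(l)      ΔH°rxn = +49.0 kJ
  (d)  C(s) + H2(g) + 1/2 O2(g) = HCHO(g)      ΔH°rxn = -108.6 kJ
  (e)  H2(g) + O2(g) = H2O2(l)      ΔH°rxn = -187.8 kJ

ΔH°rxn = 163.6 kJ

(a) reversed (reverse to put C8H18(l) on the reactant side): +250.1 kJ
(b) as written (C2H4(g) already on the product side): +52.3 kJ
(c) as written (C6H6(l) already on the product side): +49.0 kJ
(d): not needed (HCHO(g) appears nowhere else).
(e) as written (H2O2(l) already on the product side): -187.8 kJ
ΔH°rxn = (+250.1) + (+52.3) + (+49.0) + (-187.8) = 163.6 kJ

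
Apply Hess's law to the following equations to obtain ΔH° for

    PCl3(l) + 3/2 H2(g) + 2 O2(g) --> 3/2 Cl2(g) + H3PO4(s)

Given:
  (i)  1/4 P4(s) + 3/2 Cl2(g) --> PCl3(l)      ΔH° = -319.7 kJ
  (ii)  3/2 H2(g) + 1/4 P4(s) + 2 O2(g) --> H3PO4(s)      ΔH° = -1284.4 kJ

ΔH° = -964.7 kJ

(i) reversed: +319.7 kJ
(ii) as written: -1284.4 kJ
By Hess's law, ΔH° = (+319.7) + (-1284.4) = -964.7 kJ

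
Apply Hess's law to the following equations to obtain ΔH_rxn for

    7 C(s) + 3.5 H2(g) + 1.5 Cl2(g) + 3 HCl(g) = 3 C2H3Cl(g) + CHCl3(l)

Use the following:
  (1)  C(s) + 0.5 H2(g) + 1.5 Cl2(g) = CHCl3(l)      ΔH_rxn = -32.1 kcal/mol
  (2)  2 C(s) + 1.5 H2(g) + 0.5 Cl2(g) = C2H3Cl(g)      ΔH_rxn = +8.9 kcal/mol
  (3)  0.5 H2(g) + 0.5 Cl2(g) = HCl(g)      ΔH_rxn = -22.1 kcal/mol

ΔH_rxn = 60.9 kcal/mol

(1) as written: -32.1 kcal/mol
(2) × 3: (3)·(+8.9) = +26.7 kcal/mol
(3) reversed and × 3: (-3)·(-22.1) = +66.3 kcal/mol
By Hess's law, ΔH_rxn = (1)·(-32.1) + (3)·(+8.9) + (-3)·(-22.1) = 60.9 kcal/mol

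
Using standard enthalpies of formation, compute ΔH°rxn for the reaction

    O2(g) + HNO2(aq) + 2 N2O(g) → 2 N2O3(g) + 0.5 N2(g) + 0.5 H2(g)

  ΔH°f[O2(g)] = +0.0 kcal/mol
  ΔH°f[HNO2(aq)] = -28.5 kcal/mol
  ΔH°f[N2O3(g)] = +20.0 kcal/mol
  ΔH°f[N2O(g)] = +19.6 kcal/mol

Products: 2·(+20.0) + 1/2·(+0.0) + 1/2·(+0.0) = +40.0
Reactants: 1·(+0.0) + 1·(-28.5) + 2·(+19.6) = +10.7
ΔH°rxn = (+40.0) − (+10.7) = 29.3 kcal/mol

ΔH°rxn = 29.3 kcal/mol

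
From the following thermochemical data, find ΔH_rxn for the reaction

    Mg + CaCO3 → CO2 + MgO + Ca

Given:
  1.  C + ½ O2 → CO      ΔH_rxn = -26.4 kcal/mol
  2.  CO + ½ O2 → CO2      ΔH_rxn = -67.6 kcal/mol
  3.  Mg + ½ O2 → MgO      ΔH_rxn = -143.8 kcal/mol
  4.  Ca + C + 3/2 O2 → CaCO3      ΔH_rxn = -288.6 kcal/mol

ΔH_rxn = 50.8 kcal/mol

eq. 1 as written: -26.4 kcal/mol
eq. 2 as written: -67.6 kcal/mol
eq. 3 as written: -143.8 kcal/mol
eq. 4 reversed: +288.6 kcal/mol
ΔH_rxn = (1)·(-26.4) + (1)·(-67.6) + (1)·(-143.8) + (-1)·(-288.6) = 50.8 kcal/mol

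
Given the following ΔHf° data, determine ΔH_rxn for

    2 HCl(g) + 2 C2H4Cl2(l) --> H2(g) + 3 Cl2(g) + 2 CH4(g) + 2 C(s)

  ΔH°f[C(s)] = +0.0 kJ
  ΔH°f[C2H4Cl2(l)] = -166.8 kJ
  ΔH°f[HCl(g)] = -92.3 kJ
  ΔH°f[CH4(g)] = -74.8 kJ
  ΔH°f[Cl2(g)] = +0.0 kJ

Products: 1·(+0.0) + 3·(+0.0) + 2·(-74.8) + 2·(+0.0) = -149.6
Reactants: 2·(-92.3) + 2·(-166.8) = -518.2
ΔH_rxn = (-149.6) − (-518.2) = 368.6 kJ

ΔH_rxn = 368.6 kJ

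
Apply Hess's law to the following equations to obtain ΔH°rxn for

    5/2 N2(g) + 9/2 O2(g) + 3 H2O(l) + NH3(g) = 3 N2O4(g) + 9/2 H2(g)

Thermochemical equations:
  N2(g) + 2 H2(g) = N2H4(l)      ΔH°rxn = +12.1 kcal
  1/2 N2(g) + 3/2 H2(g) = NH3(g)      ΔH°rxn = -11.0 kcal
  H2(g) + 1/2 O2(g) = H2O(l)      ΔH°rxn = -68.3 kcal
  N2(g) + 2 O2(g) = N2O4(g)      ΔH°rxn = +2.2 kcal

ΔH°rxn = 222.5 kcal

equation 1: not needed (N2H4(l) appears nowhere else).
equation 2 reversed (NH3(g) must end up as a reactant): +11.0 kcal
equation 3 reversed and × 3 (H2O(l) must end up as a reactant; scale by 3 for the 3 H2O(l)): (-3)·(-68.3) = +204.9 kcal
equation 4 × 3 (×3 to match 3 N2O4(g) in the target): (3)·(+2.2) = +6.6 kcal
Summing the manipulated equations, ΔH°rxn = (-1)·(-11.0) + (-3)·(-68.3) + (3)·(+2.2) = 222.5 kcal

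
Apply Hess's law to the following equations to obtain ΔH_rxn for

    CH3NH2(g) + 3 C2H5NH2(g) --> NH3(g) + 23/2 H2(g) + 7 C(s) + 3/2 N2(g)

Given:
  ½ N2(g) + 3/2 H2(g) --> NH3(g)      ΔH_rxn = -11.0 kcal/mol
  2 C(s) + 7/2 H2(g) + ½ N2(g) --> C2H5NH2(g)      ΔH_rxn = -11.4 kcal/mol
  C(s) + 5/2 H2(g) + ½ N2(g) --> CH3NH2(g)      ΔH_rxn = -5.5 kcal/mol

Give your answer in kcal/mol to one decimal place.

ΔH_rxn = 28.7 kcal/mol

equation 1 as written (NH3(g) already on the product side): -11.0 kcal/mol
equation 2 reversed and × 3 (C2H5NH2(g) must end up as a reactant; ×3 to match 3 C2H5NH2(g) in the target): (-3)·(-11.4) = +34.2 kcal/mol
equation 3 reversed (reverse to put CH3NH2(g) on the reactant side): +5.5 kcal/mol
Combining the equations, ΔH_rxn = (1)·(-11.0) + (-3)·(-11.4) + (-1)·(-5.5) = 28.7 kcal/mol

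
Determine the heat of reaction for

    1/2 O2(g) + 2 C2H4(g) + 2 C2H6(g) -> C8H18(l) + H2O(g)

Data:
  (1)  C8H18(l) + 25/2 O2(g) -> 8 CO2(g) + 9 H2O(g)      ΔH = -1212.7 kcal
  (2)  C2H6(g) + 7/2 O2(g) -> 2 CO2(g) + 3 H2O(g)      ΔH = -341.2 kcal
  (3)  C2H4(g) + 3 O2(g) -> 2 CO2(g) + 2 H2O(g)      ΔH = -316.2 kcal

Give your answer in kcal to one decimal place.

(1) reversed: +1212.7 kcal
(2) × 2: (2)·(-341.2) = -682.4 kcal
(3) × 2: (2)·(-316.2) = -632.4 kcal
Combining the equations, ΔH = (-1)·(-1212.7) + (2)·(-341.2) + (2)·(-316.2) = -102.1 kcal

ΔH = -102.1 kcal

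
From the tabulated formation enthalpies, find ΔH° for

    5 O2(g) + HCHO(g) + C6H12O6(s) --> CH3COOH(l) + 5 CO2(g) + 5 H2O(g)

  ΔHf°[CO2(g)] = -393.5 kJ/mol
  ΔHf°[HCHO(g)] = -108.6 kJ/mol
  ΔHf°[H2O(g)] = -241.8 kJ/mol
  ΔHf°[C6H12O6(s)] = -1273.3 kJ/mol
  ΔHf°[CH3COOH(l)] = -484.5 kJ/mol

ΔH° = -2279.1 kJ/mol

Products: 1·(-484.5) + 5·(-393.5) + 5·(-241.8) = -3661.0
Reactants: 5·(+0.0) + 1·(-108.6) + 1·(-1273.3) = -1381.9
ΔH° = (-3661.0) − (-1381.9) = -2279.1 kJ/mol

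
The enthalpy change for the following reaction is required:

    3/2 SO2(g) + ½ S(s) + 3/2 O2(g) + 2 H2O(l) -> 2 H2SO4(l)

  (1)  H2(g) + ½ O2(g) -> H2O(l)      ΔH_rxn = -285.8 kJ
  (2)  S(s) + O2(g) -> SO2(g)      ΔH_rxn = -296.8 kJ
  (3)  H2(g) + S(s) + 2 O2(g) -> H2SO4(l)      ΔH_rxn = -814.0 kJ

(1) reversed and × 2 (reverse to put H2O(l) on the reactant side; ×2 to match 2 H2O(l) in the target): (-2)·(-285.8) = +571.6 kJ
(2) reversed and × 3/2 (SO2(g) must end up as a reactant; ×3/2 to match 3/2 SO2(g) in the target): (-3/2)·(-296.8) = +445.2 kJ
(3) × 2 (×2 to match 2 H2SO4(l) in the target): (2)·(-814.0) = -1628.0 kJ
ΔH_rxn = (+571.6) + (+445.2) + (-1628.0) = -611.2 kJ

ΔH_rxn = -611.2 kJ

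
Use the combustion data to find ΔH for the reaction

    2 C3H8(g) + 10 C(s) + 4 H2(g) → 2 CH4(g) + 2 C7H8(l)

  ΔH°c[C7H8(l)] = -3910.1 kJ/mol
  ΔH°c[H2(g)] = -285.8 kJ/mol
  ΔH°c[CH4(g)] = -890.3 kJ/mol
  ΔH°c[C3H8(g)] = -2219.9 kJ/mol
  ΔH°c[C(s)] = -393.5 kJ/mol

ΔH = 82.8 kJ/mol

Using ΔH = Σ nΔHc°(reactants) − Σ nΔHc°(products):
= [2·(-2219.9) + 10·(-393.5) + 4·(-285.8)] − [2·(-890.3) + 2·(-3910.1)]
= 82.8 kJ/mol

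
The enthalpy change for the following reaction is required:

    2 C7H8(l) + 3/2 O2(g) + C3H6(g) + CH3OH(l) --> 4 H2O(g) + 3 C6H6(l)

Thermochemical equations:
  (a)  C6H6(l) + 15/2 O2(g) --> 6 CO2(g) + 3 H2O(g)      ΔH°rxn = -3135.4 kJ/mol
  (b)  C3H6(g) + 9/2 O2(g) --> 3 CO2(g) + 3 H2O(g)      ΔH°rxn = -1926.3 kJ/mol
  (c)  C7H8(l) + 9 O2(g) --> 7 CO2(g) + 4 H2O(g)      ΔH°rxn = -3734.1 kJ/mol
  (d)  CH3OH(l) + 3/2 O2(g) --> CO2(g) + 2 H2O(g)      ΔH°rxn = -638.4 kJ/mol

(a) reversed and × 3 (C6H6(l) must end up as a product; scale by 3 for the 3 C6H6(l)): (-3)·(-3135.4) = +9406.2 kJ/mol
(b) as written (C3H6(g) already on the reactant side): -1926.3 kJ/mol
(c) × 2 (×2 to match 2 C7H8(l) in the target): (2)·(-3734.1) = -7468.2 kJ/mol
(d) as written (CH3OH(l) already on the reactant side): -638.4 kJ/mol
Since enthalpy is a state function, ΔH°rxn = (+9406.2) + (-1926.3) + (-7468.2) + (-638.4) = -626.7 kJ/mol

ΔH°rxn = -626.7 kJ/mol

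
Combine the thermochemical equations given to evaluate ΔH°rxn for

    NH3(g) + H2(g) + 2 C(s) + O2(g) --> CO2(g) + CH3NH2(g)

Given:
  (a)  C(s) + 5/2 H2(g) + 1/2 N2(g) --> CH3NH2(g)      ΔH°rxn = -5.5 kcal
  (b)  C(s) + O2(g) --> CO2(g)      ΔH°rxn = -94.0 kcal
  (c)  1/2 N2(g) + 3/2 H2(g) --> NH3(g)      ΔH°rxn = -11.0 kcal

ΔH°rxn = -88.5 kcal

(a) as written (CH3NH2(g) already on the product side): -5.5 kcal
(b) as written (CO2(g) already on the product side): -94.0 kcal
(c) reversed (reverse to put NH3(g) on the reactant side): +11.0 kcal
Summing the manipulated equations, ΔH°rxn = (-5.5) + (-94.0) + (+11.0) = -88.5 kcal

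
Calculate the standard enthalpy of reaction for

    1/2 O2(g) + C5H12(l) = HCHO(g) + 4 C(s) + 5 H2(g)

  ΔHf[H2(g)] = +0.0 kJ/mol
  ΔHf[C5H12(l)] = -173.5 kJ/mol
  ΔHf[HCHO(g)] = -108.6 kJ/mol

ΔH°rxn = 64.9 kJ/mol

Products: 1·(-108.6) + 4·(+0.0) + 5·(+0.0) = -108.6
Reactants: 1/2·(+0.0) + 1·(-173.5) = -173.5
ΔH°rxn = (-108.6) − (-173.5) = 64.9 kJ/mol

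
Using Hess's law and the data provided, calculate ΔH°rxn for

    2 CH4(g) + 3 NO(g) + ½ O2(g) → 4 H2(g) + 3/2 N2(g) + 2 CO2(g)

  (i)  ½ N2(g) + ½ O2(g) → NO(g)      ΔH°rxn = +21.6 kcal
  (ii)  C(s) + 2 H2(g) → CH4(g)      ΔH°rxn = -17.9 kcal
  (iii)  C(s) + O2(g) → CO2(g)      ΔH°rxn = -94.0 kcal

(i) reversed and × 3 (reverse to put NO(g) on the reactant side; scale by 3 for the 3 NO(g)): (-3)·(+21.6) = -64.8 kcal
(ii) reversed and × 2 (CH4(g) must end up as a reactant; scale by 2 for the 2 CH4(g)): (-2)·(-17.9) = +35.8 kcal
(iii) × 2 (scale by 2 for the 2 CO2(g)): (2)·(-94.0) = -188.0 kcal
ΔH°rxn = (-3)·(+21.6) + (-2)·(-17.9) + (2)·(-94.0) = -217.0 kcal

ΔH°rxn = -217.0 kcal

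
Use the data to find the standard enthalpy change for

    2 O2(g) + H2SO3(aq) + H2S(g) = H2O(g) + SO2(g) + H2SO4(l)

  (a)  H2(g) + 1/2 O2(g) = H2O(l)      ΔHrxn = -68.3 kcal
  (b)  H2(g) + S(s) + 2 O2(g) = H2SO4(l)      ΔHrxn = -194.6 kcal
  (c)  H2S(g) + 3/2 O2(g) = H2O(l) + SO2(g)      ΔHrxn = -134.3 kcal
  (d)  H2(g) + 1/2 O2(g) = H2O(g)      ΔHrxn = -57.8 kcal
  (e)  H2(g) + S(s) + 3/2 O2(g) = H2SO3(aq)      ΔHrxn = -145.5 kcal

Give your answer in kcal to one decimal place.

(a) reversed: +68.3 kcal
(b) as written: -194.6 kcal
(c) as written: -134.3 kcal
(d) as written: -57.8 kcal
(e) reversed: +145.5 kcal
Summing the manipulated equations, ΔHrxn = (+68.3) + (-194.6) + (-134.3) + (-57.8) + (+145.5) = -172.9 kcal

ΔHrxn = -172.9 kcal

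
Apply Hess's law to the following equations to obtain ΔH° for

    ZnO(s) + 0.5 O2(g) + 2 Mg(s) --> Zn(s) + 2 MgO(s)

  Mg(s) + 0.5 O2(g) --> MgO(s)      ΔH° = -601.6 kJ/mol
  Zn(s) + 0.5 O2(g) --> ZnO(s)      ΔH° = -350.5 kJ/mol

ΔH° = -852.7 kJ/mol

equation 1 × 2: (2)·(-601.6) = -1203.2 kJ/mol
equation 2 reversed: +350.5 kJ/mol
Summing the manipulated equations, ΔH° = (2)·(-601.6) + (-1)·(-350.5) = -852.7 kJ/mol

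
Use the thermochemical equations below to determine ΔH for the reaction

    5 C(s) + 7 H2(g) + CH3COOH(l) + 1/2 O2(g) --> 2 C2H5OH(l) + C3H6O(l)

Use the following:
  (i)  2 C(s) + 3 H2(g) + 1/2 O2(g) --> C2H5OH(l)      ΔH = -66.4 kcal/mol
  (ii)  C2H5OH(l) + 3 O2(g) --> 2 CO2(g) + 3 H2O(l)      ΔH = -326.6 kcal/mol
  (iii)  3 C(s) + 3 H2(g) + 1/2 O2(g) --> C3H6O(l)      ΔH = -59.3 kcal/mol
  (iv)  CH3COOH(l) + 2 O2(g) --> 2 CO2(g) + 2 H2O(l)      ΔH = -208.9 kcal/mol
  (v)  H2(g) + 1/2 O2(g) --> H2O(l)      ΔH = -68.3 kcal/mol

(i) as written: -66.4 kcal/mol
(ii) reversed: +326.6 kcal/mol
(iii) as written: -59.3 kcal/mol
(iv) as written: -208.9 kcal/mol
(v) as written: -68.3 kcal/mol
By Hess's law, ΔH = (1)·(-66.4) + (-1)·(-326.6) + (1)·(-59.3) + (1)·(-208.9) + (1)·(-68.3) = -76.3 kcal/mol

ΔH = -76.3 kcal/mol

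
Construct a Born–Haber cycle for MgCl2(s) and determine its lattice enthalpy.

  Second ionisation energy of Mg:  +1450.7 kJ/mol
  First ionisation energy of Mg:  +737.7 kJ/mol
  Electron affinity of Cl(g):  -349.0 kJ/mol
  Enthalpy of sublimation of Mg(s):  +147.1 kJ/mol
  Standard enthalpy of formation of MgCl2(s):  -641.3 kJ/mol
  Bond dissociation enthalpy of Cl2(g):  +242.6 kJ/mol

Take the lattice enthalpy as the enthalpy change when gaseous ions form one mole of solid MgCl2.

U = -2521.4 kJ/mol

ΔHf° = 1·ΔHsub + 1·(ΣIE) + 1·D(Cl2) + 2·EA + U
-641.3 = 1·(+147.1) + 1·(+2188.4) + 1·(+242.6) + 2·(-349.0) + U
U = -641.3 − (+1880.1) = -2521.4 kJ/mol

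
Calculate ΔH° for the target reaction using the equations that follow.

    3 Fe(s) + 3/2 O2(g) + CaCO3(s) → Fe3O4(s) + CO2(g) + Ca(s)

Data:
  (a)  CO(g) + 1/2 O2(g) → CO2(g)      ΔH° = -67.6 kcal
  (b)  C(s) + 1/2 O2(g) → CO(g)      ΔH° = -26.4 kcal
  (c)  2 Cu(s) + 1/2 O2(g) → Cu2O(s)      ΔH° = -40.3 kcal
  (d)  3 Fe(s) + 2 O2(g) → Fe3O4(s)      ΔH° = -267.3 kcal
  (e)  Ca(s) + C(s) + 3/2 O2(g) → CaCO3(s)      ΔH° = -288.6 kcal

ΔH° = -72.7 kcal

(a) as written: -67.6 kcal
(b) as written: -26.4 kcal
(c): not needed.
(d) as written: -267.3 kcal
(e) reversed: +288.6 kcal
ΔH° = (-67.6) + (-26.4) + (-267.3) + (+288.6) = -72.7 kcal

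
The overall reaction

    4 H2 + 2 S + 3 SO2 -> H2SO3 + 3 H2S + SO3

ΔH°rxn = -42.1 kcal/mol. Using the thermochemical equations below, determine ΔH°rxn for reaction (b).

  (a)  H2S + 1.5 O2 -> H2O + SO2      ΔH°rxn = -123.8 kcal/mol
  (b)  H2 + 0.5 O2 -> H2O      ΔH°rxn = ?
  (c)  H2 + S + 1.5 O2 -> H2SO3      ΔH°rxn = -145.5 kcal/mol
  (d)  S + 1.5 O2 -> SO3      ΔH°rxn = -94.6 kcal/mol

(a) reversed and × 3 (H2S must end up as a product; ×3 to match 3 H2S in the target): (-3)·(-123.8) = +371.4 kcal/mol
(b) × 3: contributes 3·x
(c) as written (H2SO3 already on the product side): -145.5 kcal/mol
(d) as written (SO3 already on the product side): -94.6 kcal/mol
-42.1 = (+371.4) + (-145.5) + (-94.6) + 3·x
x = (-42.1 − (+131.3)) / (3) = -57.8 kcal/mol

ΔH°rxn = -57.8 kcal/mol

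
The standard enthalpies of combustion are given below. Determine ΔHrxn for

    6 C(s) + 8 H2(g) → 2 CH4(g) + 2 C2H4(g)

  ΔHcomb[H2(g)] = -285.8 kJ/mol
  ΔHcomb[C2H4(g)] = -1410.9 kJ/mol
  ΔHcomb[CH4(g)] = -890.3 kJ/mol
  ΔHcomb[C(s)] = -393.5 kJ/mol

ΔHrxn = -45.0 kJ/mol

With combustion enthalpies, reactants minus products:
= [6·(-393.5) + 8·(-285.8)] − [2·(-890.3) + 2·(-1410.9)]
= -45.0 kJ/mol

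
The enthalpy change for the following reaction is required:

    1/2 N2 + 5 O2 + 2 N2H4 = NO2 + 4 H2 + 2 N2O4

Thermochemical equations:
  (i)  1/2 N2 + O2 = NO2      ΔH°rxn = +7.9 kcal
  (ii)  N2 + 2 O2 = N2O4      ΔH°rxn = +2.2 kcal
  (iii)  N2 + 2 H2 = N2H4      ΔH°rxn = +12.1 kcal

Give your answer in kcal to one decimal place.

(i) as written (NO2 already on the product side): +7.9 kcal
(ii) × 2 (scale by 2 for the 2 N2O4): (2)·(+2.2) = +4.4 kcal
(iii) reversed and × 2 (reverse to put N2H4 on the reactant side; scale by 2 for the 2 N2H4): (-2)·(+12.1) = -24.2 kcal
By Hess's law, ΔH°rxn = (+7.9) + (+4.4) + (-24.2) = -11.9 kcal

ΔH°rxn = -11.9 kcal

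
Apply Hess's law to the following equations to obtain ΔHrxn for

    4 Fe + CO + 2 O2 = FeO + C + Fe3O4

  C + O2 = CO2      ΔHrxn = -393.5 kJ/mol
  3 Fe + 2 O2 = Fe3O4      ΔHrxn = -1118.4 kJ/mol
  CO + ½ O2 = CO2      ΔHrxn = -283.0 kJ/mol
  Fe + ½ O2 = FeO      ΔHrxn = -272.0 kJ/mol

ΔHrxn = -1279.9 kJ/mol

equation 1 reversed: +393.5 kJ/mol
equation 2 as written: -1118.4 kJ/mol
equation 3 as written: -283.0 kJ/mol
equation 4 as written: -272.0 kJ/mol
ΔHrxn = (+393.5) + (-1118.4) + (-283.0) + (-272.0) = -1279.9 kJ/mol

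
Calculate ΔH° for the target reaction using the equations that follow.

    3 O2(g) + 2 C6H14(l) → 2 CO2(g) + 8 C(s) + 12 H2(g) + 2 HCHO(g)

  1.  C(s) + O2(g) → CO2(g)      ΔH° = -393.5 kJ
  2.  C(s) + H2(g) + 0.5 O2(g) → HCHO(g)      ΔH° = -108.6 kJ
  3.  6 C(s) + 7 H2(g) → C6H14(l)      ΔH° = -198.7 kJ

ΔH° = -606.8 kJ

eq. 1 × 2 (×2 to match 2 CO2(g) in the target): (2)·(-393.5) = -787.0 kJ
eq. 2 × 2 (×2 to match 2 HCHO(g) in the target): (2)·(-108.6) = -217.2 kJ
eq. 3 reversed and × 2 (C6H14(l) must end up as a reactant; scale by 2 for the 2 C6H14(l)): (-2)·(-198.7) = +397.4 kJ
Since enthalpy is a state function, ΔH° = (-787.0) + (-217.2) + (+397.4) = -606.8 kJ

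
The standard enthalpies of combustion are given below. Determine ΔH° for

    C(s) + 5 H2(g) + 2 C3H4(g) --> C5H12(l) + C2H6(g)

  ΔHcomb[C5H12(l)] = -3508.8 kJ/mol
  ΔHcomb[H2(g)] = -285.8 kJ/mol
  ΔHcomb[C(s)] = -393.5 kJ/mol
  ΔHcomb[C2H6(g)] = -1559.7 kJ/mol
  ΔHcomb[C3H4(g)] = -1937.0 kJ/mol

ΔH° = -628.0 kJ/mol

Using ΔH = Σ nΔHc°(reactants) − Σ nΔHc°(products):
= [1·(-393.5) + 5·(-285.8) + 2·(-1937.0)] − [1·(-3508.8) + 1·(-1559.7)]
= -628.0 kJ/mol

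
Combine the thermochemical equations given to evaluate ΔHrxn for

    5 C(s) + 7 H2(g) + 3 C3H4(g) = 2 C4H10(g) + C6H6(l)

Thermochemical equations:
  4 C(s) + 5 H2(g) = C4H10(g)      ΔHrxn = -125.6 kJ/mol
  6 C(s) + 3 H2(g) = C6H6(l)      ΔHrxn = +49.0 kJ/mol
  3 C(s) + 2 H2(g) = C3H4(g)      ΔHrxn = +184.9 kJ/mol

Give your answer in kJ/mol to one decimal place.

equation 1 × 2 (scale by 2 for the 2 C4H10(g)): (2)·(-125.6) = -251.2 kJ/mol
equation 2 as written (C6H6(l) already on the product side): +49.0 kJ/mol
equation 3 reversed and × 3 (reverse to put C3H4(g) on the reactant side; ×3 to match 3 C3H4(g) in the target): (-3)·(+184.9) = -554.7 kJ/mol
Since enthalpy is a state function, ΔHrxn = (-251.2) + (+49.0) + (-554.7) = -756.9 kJ/mol

ΔHrxn = -756.9 kJ/mol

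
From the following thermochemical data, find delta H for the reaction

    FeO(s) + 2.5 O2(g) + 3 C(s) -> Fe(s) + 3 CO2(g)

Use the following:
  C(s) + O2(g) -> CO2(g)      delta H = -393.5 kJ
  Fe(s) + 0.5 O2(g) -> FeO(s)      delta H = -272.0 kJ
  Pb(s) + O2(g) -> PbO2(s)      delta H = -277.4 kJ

equation 1 × 3 (scale by 3 for the 3 CO2(g)): (3)·(-393.5) = -1180.5 kJ
equation 2 reversed (reverse to put FeO(s) on the reactant side): +272.0 kJ
equation 3: not needed (Pb(s) appears nowhere else).
By Hess's law, delta H = (-1180.5) + (+272.0) = -908.5 kJ

delta H = -908.5 kJ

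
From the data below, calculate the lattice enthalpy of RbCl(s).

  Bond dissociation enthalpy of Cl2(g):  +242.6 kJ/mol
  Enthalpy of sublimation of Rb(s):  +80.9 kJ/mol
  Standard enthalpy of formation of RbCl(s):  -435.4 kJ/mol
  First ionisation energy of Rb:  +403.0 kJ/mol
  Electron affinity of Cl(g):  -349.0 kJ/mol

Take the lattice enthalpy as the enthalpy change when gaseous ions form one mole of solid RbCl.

U = -691.6 kJ/mol

ΔHf° = 1·ΔHsub + 1·(ΣIE) + 1/2·D(Cl2) + 1·EA + U
-435.4 = 1·(+80.9) + 1·(+403.0) + 1/2·(+242.6) + 1·(-349.0) + U
U = -435.4 − (+256.2) = -691.6 kJ/mol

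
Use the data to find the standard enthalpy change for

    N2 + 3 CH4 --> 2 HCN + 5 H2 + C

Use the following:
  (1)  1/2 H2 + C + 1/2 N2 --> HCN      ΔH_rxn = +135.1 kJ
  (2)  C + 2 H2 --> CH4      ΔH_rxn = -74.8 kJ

ΔH_rxn = 494.6 kJ

(1) × 2: (2)·(+135.1) = +270.2 kJ
(2) reversed and × 3: (-3)·(-74.8) = +224.4 kJ
Since enthalpy is a state function, ΔH_rxn = (+270.2) + (+224.4) = 494.6 kJ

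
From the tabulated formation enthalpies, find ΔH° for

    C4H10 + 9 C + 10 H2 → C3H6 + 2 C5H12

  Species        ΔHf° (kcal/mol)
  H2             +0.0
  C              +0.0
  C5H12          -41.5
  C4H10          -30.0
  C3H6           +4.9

Products: 1·(+4.9) + 2·(-41.5) = -78.1
Reactants: 1·(-30.0) + 9·(+0.0) + 10·(+0.0) = -30.0
ΔH° = (-78.1) − (-30.0) = -48.1 kcal/mol

ΔH° = -48.1 kcal/mol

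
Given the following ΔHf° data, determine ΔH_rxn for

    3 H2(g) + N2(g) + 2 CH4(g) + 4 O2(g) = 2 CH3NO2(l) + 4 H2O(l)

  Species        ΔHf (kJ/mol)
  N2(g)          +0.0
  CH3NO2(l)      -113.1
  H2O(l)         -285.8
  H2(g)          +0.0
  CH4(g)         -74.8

Products: 2·(-113.1) + 4·(-285.8) = -1369.4
Reactants: 3·(+0.0) + 1·(+0.0) + 2·(-74.8) + 4·(+0.0) = -149.6
ΔH_rxn = (-1369.4) − (-149.6) = -1219.8 kJ/mol

ΔH_rxn = -1219.8 kJ/mol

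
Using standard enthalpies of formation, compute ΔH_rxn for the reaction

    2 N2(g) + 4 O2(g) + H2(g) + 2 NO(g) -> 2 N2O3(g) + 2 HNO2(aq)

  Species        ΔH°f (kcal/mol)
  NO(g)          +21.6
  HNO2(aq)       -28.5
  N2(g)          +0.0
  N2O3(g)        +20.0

Products: 2·(+20.0) + 2·(-28.5) = -17.0
Reactants: 2·(+0.0) + 4·(+0.0) + 1·(+0.0) + 2·(+21.6) = +43.2
ΔH_rxn = (-17.0) − (+43.2) = -60.2 kcal/mol

ΔH_rxn = -60.2 kcal/mol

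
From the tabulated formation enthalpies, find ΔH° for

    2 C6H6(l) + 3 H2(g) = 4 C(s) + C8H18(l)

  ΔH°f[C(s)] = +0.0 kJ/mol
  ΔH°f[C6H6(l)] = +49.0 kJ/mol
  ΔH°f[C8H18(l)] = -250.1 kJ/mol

ΔH° = -348.1 kJ/mol

Products: 4·(+0.0) + 1·(-250.1) = -250.1
Reactants: 2·(+49.0) + 3·(+0.0) = +98.0
ΔH° = (-250.1) − (+98.0) = -348.1 kJ/mol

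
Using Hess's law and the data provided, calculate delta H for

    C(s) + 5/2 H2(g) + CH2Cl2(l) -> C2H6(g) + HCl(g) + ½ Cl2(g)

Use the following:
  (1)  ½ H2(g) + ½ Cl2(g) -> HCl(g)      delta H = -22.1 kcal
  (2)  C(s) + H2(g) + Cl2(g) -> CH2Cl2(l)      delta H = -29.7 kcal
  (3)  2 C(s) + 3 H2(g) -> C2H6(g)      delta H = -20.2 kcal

(1) as written: -22.1 kcal
(2) reversed: +29.7 kcal
(3) as written: -20.2 kcal
By Hess's law, delta H = (1)·(-22.1) + (-1)·(-29.7) + (1)·(-20.2) = -12.6 kcal

delta H = -12.6 kcal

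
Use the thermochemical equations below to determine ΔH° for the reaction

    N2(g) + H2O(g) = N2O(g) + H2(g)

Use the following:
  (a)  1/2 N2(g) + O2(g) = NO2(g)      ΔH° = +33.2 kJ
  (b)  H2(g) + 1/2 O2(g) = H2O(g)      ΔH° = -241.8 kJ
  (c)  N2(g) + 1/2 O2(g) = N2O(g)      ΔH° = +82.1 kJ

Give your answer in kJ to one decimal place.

ΔH° = 323.9 kJ

(a): not needed.
(b) reversed: +241.8 kJ
(c) as written: +82.1 kJ
Summing the manipulated equations, ΔH° = (+241.8) + (+82.1) = 323.9 kJ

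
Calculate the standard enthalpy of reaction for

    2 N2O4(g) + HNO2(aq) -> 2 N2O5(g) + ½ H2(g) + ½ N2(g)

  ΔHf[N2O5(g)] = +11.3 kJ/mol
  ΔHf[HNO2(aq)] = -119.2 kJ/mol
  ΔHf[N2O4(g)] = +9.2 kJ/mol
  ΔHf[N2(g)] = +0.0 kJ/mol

ΔH_rxn = 123.4 kJ/mol

ΔH°rxn = Σ nΔHf°(products) − Σ nΔHf°(reactants).
Products: 2·(+11.3) + 1/2·(+0.0) + 1/2·(+0.0) = +22.6
Reactants: 2·(+9.2) + 1·(-119.2) = -100.8
ΔH_rxn = (+22.6) − (-100.8) = 123.4 kJ/mol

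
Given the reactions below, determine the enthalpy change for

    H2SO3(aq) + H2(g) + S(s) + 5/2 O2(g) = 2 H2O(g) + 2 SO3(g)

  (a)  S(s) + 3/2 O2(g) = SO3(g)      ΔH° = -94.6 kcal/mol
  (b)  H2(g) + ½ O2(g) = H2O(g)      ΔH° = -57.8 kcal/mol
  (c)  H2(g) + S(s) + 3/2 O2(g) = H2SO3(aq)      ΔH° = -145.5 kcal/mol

(a) × 2 (×2 to match 2 SO3(g) in the target): (2)·(-94.6) = -189.2 kcal/mol
(b) × 2 (scale by 2 for the 2 H2O(g)): (2)·(-57.8) = -115.6 kcal/mol
(c) reversed (H2SO3(aq) must end up as a reactant): +145.5 kcal/mol
Since enthalpy is a state function, ΔH° = (-189.2) + (-115.6) + (+145.5) = -159.3 kcal/mol

ΔH° = -159.3 kcal/mol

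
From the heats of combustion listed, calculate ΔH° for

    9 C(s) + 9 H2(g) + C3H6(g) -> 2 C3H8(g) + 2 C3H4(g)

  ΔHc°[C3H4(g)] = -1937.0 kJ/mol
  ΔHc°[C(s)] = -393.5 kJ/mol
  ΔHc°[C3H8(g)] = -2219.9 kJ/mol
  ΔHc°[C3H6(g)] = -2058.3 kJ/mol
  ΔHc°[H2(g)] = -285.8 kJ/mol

With combustion enthalpies, reactants minus products:
= [9·(-393.5) + 9·(-285.8) + 1·(-2058.3)] − [2·(-2219.9) + 2·(-1937.0)]
= 141.8 kJ/mol

ΔH° = 141.8 kJ/mol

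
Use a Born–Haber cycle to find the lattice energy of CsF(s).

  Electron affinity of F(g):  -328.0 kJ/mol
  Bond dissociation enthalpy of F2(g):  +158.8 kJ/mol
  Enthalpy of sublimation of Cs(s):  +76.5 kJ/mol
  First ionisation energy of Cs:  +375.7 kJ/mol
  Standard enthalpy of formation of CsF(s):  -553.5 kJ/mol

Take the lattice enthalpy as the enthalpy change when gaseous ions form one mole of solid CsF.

U = -757.1 kJ/mol

ΔHf° = 1·ΔHsub + 1·(ΣIE) + 1/2·D(F2) + 1·EA + U
-553.5 = 1·(+76.5) + 1·(+375.7) + 1/2·(+158.8) + 1·(-328.0) + U
U = -553.5 − (+203.6) = -757.1 kJ/mol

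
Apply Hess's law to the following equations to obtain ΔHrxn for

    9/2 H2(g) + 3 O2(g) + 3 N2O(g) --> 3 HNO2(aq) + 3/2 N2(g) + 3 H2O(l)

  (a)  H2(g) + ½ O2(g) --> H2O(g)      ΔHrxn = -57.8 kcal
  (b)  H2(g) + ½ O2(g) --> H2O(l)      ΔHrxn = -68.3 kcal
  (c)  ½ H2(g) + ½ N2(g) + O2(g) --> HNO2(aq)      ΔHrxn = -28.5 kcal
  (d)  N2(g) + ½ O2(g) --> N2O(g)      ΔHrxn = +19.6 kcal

(a): not needed.
(b) × 3: (3)·(-68.3) = -204.9 kcal
(c) × 3: (3)·(-28.5) = -85.5 kcal
(d) reversed and × 3: (-3)·(+19.6) = -58.8 kcal
By Hess's law, ΔHrxn = (3)·(-68.3) + (3)·(-28.5) + (-3)·(+19.6) = -349.2 kcal

ΔHrxn = -349.2 kcal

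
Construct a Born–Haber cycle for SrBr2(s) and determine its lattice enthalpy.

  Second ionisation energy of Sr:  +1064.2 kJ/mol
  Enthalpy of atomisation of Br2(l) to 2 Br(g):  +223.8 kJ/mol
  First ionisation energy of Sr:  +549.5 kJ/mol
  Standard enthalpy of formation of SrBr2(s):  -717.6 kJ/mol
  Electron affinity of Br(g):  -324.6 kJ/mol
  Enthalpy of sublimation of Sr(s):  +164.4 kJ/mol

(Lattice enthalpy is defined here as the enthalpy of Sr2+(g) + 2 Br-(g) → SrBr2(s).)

U = -2070.3 kJ/mol

ΔHf° = 1·ΔHsub + 1·(ΣIE) + 1·D(Br2) + 2·EA + U
-717.6 = 1·(+164.4) + 1·(+1613.7) + 1·(+223.8) + 2·(-324.6) + U
U = -717.6 − (+1352.7) = -2070.3 kJ/mol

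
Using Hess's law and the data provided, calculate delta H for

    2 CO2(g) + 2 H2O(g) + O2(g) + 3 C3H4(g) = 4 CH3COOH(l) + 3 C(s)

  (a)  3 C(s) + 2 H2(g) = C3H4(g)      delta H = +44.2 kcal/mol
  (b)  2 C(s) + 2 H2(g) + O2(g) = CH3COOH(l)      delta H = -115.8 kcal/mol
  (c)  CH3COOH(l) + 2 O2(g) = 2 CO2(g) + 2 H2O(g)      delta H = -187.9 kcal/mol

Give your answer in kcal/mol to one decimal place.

(a) reversed and × 3: (-3)·(+44.2) = -132.6 kcal/mol
(b) × 3: (3)·(-115.8) = -347.4 kcal/mol
(c) reversed: +187.9 kcal/mol
Summing the manipulated equations, delta H = (-3)·(+44.2) + (3)·(-115.8) + (-1)·(-187.9) = -292.1 kcal/mol

delta H = -292.1 kcal/mol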